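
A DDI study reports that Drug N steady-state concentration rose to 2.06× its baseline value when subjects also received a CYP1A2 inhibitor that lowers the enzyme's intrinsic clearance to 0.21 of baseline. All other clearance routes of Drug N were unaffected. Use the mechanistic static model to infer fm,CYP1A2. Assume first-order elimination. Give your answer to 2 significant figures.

0.65

Write x for the fraction cleared via CYP1A2. The observed steady-state concentration change means clearance fell to 1/2.06 = 0.4854 of baseline.
Setting x·0.21 + (1 − x) = 0.4854 and solving: x = (0.4854 − 1)/(0.21 − 1) = 0.65.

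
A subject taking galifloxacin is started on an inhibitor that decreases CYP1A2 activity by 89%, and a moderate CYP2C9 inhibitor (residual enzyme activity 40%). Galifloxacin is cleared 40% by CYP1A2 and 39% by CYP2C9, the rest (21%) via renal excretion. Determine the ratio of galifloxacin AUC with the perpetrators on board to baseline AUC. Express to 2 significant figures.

2.4

The CYP1A2 pathway (40% of clearance) is reduced to 0.11× activity: 0.4 × 0.11 = 0.044.
The CYP2C9 pathway (39% of clearance) drops to 0.4× activity: 0.39 × 0.4 = 0.156.
Non-CYP routes (21%) are unchanged.
Relative clearance = 0.044 + 0.156 + 0.21 = 0.41.
Net AUC ratio = 1 / 0.41 = 2.4.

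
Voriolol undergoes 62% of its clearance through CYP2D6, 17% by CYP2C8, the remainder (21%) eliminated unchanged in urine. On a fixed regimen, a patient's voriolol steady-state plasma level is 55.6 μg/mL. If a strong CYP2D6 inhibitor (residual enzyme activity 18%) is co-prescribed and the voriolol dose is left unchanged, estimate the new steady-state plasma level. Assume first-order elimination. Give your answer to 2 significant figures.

1.1 × 10² μg/mL

CYP2D6: 0.62 × 0.18 = 0.1116
CYP2C8: 0.17 (unchanged)
Other: 0.21 (unchanged)
CL_new/CL_old = 0.1116 + 0.17 + 0.21 = 0.4916.
New steady-state plasma level = baseline ÷ relative clearance = 55.6 / 0.4916 = 1.1 × 10² μg/mL.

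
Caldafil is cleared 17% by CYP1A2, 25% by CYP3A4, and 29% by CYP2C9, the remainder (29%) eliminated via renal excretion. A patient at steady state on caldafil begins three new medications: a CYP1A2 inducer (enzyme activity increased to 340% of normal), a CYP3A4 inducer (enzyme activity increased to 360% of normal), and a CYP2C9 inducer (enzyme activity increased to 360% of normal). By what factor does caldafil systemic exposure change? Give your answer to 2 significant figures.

The CYP1A2 pathway (17% of clearance) is boosted to 3.4× activity: 0.17 × 3.4 = 0.578.
The CYP3A4 pathway (25% of clearance) increases to 3.6× activity: 0.25 × 3.6 = 0.9.
The CYP2C9 pathway (29% of clearance) rises to 3.6× activity: 0.29 × 3.6 = 1.044.
Non-CYP routes (29%) are unchanged.
New clearance relative to baseline: 0.578 + 0.9 + 1.044 + 0.29 = 2.812.
Net systemic exposure ratio = 1 / 2.812 = 0.36.

0.36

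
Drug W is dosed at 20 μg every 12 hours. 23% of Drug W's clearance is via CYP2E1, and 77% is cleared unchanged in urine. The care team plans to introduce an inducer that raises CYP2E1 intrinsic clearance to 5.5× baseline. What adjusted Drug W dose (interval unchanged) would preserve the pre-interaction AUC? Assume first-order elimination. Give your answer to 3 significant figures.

40.7 μg

The CYP2E1 pathway (23% of clearance) rises to 5.5× activity: 0.23 × 5.5 = 1.265.
Non-CYP routes (77%) are unchanged.
New clearance relative to baseline: 1.265 + 0.77 = 2.035.
Css,avg = (dose rate)/CL, so holding Css fixed requires dose ∝ CL: 20 × 2.035 = 40.7 μg.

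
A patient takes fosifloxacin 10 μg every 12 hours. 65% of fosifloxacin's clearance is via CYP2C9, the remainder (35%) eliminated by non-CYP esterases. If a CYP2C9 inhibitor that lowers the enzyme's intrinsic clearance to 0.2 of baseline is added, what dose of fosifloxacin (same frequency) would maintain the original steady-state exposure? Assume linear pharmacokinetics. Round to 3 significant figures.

CYP2C9: 0.65 × 0.2 = 0.13
Other: 0.35 (unchanged)
New clearance relative to baseline: 0.13 + 0.35 = 0.48.
Css,avg = (dose rate)/CL, so holding Css fixed requires dose ∝ CL: 10 × 0.48 = 4.80 μg.

4.80 μg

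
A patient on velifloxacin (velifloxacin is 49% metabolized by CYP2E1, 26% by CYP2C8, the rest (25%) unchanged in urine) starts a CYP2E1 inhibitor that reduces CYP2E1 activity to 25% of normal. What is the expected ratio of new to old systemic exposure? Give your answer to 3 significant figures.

The CYP2E1 pathway (49% of clearance) is reduced to 0.25× activity: 0.49 × 0.25 = 0.1225.
CYP2C8 (26%) and the residual 25% are unaffected.
Relative clearance = 0.1225 + 0.26 + 0.25 = 0.6325.
Systemic exposure ratio = CL_old/CL_new = 1 / 0.6325 = 1.58.

1.58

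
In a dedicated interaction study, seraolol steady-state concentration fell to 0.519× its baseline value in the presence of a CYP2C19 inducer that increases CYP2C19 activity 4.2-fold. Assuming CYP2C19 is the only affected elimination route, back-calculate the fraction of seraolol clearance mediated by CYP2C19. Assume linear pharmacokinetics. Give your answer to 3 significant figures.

0.290

CL'/CL = 1 / 0.519 = 1.927
4.2·fm + (1 − fm) = 1.927
fm = (1.927 − 1) / (4.2 − 1) = 0.290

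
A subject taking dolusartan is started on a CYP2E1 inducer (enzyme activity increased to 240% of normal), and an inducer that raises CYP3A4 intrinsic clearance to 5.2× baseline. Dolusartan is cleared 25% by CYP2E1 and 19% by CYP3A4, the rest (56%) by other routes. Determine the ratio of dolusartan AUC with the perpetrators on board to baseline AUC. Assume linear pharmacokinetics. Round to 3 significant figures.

0.466

The CYP2E1 pathway (25% of clearance) is boosted to 2.4× activity: 0.25 × 2.4 = 0.6.
The CYP3A4 pathway (19% of clearance) increases to 5.2× activity: 0.19 × 5.2 = 0.988.
The remaining 56% of clearance is unaffected.
Relative clearance = 0.6 + 0.988 + 0.56 = 2.148.
AUC ∝ 1/CL: fold-change = 1 / 2.148 = 0.466.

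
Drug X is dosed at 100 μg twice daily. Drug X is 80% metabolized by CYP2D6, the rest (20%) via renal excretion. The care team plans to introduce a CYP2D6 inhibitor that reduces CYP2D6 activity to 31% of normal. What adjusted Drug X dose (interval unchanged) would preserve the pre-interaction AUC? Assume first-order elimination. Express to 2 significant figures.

The CYP2D6 pathway (80% of clearance) drops to 0.31× activity: 0.8 × 0.31 = 0.248.
Non-CYP routes (20%) are unchanged.
Relative clearance = 0.248 + 0.2 = 0.448.
Css,avg = (dose rate)/CL, so holding Css fixed requires dose ∝ CL: 100 × 0.448 = 45 μg.

45 μg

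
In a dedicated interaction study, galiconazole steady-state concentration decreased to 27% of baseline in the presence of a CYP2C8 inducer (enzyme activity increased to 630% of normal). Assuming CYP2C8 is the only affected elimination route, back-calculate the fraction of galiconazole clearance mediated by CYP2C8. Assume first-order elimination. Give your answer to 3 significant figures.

Let fm be the CYP2C8 fraction. New clearance relative to baseline = fm × 6.3 + (1 − fm).
Steady-state concentration ratio = 1 / (new CL fraction), so new CL fraction = 1 / 0.270 = 3.704.
fm × 6.3 + 1 − fm = 3.704  ⇒  fm × (6.3 − 1) = 2.704  ⇒  fm = 0.510.

0.510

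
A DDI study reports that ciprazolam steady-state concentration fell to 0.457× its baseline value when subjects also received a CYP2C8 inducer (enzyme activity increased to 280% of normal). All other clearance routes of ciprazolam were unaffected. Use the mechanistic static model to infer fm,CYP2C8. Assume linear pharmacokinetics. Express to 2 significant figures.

0.66

Let fm be the CYP2C8 fraction. New clearance relative to baseline = fm × 2.8 + (1 − fm).
Steady-state concentration ratio = 1 / (new CL fraction), so new CL fraction = 1 / 0.457 = 2.188.
fm × 2.8 + 1 − fm = 2.188  ⇒  fm × (2.8 − 1) = 1.188  ⇒  fm = 0.66.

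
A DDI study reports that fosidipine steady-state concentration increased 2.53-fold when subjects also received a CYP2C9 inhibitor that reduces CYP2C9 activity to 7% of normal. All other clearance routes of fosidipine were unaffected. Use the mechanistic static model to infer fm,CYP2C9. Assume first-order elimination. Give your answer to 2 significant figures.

Let x = fm,CYP2C9. Because steady-state concentration ∝ 1/CL, relative clearance fell to 1/2.53 = 0.3953.
Setting x·0.07 + (1 − x) = 0.3953 and solving: x = (0.3953 − 1)/(0.07 − 1) = 0.65.

0.65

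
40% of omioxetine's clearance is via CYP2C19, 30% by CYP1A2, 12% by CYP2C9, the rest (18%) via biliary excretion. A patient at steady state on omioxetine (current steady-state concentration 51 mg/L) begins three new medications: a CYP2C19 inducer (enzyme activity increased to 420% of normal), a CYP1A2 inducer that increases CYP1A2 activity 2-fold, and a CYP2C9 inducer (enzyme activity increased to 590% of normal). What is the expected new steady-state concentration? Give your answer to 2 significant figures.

16 mg/L

The CYP2C19 pathway (40% of clearance) increases to 4.2× activity: 0.4 × 4.2 = 1.68.
The CYP1A2 pathway (30% of clearance) increases to 2× activity: 0.3 × 2 = 0.6.
The CYP2C9 pathway (12% of clearance) increases to 5.9× activity: 0.12 × 5.9 = 0.708.
Non-CYP routes (18%) are unchanged.
New clearance relative to baseline: 1.68 + 0.6 + 0.708 + 0.18 = 3.168.
Steady-state concentration ∝ 1/CL: new value = 51 / 3.168 = 16 mg/L.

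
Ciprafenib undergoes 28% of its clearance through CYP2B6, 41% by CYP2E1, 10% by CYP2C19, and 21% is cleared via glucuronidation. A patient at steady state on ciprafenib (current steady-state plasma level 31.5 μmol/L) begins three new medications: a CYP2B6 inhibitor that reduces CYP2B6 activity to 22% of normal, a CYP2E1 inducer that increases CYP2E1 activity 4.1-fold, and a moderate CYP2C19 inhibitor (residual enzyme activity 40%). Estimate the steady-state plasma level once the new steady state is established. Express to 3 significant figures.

The CYP2B6 pathway (28% of clearance) falls to 0.22× activity: 0.28 × 0.22 = 0.0616.
The CYP2E1 pathway (41% of clearance) rises to 4.1× activity: 0.41 × 4.1 = 1.681.
The CYP2C19 pathway (10% of clearance) falls to 0.4× activity: 0.1 × 0.4 = 0.04.
Non-CYP routes (21%) are unchanged.
Relative clearance = 0.0616 + 1.681 + 0.04 + 0.21 = 1.9926.
New steady-state plasma level = 31.5 / 1.9926 = 15.8 μmol/L (concentration scales inversely with clearance).

15.8 μmol/L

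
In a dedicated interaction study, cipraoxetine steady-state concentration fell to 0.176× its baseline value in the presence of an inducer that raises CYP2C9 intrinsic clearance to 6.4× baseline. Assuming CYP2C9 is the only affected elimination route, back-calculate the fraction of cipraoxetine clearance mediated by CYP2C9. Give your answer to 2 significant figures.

0.87

Let fm be the CYP2C9 fraction. New clearance relative to baseline = fm × 6.4 + (1 − fm).
Steady-state concentration ratio = 1 / (new CL fraction), so new CL fraction = 1 / 0.176 = 5.682.
fm × 6.4 + 1 − fm = 5.682  ⇒  fm × (6.4 − 1) = 4.682  ⇒  fm = 0.87.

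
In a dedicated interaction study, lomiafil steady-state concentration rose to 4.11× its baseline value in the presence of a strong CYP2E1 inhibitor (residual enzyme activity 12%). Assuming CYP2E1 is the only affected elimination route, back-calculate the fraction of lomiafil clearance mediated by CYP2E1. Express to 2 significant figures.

0.86

Call the CYP2E1 fraction fm. After the interaction, CL_new/CL_old = fm × 0.12 + (1 − fm).
Steady-state concentration ratio = 1 / (new CL fraction), so new CL fraction = 1 / 4.11 = 0.2433.
fm × 0.12 + 1 − fm = 0.2433  ⇒  fm × (0.12 − 1) = −0.7567  ⇒  fm = 0.86.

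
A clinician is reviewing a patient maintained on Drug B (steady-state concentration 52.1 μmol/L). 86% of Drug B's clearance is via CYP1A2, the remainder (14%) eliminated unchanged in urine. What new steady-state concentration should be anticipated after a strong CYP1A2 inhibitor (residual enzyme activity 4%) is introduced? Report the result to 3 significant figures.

299 μmol/L

The CYP1A2 pathway (86% of clearance) falls to 0.04× activity: 0.86 × 0.04 = 0.0344.
The remaining 14% of clearance is unaffected.
Relative clearance = 0.0344 + 0.14 = 0.1744.
Steady-state concentration ∝ 1/CL, so new value = 52.1 / 0.1744 = 299 μmol/L.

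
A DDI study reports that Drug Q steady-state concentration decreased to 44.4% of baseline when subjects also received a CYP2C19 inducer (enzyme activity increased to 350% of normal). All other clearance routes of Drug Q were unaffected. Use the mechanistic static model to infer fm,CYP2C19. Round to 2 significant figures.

Call the CYP2C19 fraction fm. After the interaction, CL_new/CL_old = fm × 3.5 + (1 − fm).
Steady-state concentration ratio = 1 / (new CL fraction), so new CL fraction = 1 / 0.444 = 2.252.
fm × 3.5 + 1 − fm = 2.252  ⇒  fm × (3.5 − 1) = 1.252  ⇒  fm = 0.50.

0.50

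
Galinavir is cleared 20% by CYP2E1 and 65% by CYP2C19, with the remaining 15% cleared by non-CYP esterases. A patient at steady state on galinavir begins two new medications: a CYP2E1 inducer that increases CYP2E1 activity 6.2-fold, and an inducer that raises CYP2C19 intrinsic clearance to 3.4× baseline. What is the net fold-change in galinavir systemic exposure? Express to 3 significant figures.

0.278

CYP2E1: 0.2 × 6.2 = 1.24
CYP2C19: 0.65 × 3.4 = 2.21
Other: 0.15 (unchanged)
CL_new/CL_old = 1.24 + 2.21 + 0.15 = 3.6.
Systemic exposure ∝ 1/CL: fold-change = 1 / 3.6 = 0.278.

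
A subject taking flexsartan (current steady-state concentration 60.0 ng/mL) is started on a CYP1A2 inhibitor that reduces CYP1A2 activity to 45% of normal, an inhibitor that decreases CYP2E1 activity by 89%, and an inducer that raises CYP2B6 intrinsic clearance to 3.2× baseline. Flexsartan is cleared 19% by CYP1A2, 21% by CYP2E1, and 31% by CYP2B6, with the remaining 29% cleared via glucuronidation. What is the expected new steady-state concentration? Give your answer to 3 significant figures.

43.1 ng/mL

The CYP1A2 pathway (19% of clearance) drops to 0.45× activity: 0.19 × 0.45 = 0.0855.
The CYP2E1 pathway (21% of clearance) drops to 0.11× activity: 0.21 × 0.11 = 0.0231.
The CYP2B6 pathway (31% of clearance) increases to 3.2× activity: 0.31 × 3.2 = 0.992.
Non-CYP routes (29%) are unchanged.
CL_new/CL_old = 0.0855 + 0.0231 + 0.992 + 0.29 = 1.3906.
Steady-state concentration ∝ 1/CL: new value = 60.0 / 1.3906 = 43.1 ng/mL.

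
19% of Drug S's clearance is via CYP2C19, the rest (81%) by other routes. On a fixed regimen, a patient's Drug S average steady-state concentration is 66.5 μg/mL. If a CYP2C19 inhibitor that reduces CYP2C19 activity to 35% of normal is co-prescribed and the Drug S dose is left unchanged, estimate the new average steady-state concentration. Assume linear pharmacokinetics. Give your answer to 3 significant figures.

CYP2C19: 0.19 × 0.35 = 0.0665
Other: 0.81 (unchanged)
New clearance relative to baseline: 0.0665 + 0.81 = 0.8765.
Average steady-state concentration ∝ 1/CL, so new value = 66.5 / 0.8765 = 75.9 μg/mL.

75.9 μg/mL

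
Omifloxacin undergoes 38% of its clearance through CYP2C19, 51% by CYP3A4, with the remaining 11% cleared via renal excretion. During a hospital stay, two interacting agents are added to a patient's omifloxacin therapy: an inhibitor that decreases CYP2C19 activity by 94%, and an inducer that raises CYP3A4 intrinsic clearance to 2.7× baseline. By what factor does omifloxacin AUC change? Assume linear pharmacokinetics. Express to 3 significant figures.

0.662

The CYP2C19 pathway (38% of clearance) is reduced to 0.06× activity: 0.38 × 0.06 = 0.0228.
The CYP3A4 pathway (51% of clearance) rises to 2.7× activity: 0.51 × 2.7 = 1.377.
Non-CYP routes (11%) are unchanged.
Relative clearance = 0.0228 + 1.377 + 0.11 = 1.5098.
Because AUC varies inversely with clearance, the combined effect is 1 / 1.5098 = 0.662.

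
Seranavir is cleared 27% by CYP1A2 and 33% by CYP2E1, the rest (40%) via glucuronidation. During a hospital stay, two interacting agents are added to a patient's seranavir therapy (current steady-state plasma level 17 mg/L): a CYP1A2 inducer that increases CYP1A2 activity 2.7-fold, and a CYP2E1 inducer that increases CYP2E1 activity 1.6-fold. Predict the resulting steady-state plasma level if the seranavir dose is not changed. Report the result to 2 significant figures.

10 mg/L

The CYP1A2 pathway (27% of clearance) rises to 2.7× activity: 0.27 × 2.7 = 0.729.
The CYP2E1 pathway (33% of clearance) rises to 1.6× activity: 0.33 × 1.6 = 0.528.
The remaining 40% of clearance is unaffected.
New clearance relative to baseline: 0.729 + 0.528 + 0.4 = 1.657.
New steady-state plasma level = 17 / 1.657 = 10 mg/L (concentration scales inversely with clearance).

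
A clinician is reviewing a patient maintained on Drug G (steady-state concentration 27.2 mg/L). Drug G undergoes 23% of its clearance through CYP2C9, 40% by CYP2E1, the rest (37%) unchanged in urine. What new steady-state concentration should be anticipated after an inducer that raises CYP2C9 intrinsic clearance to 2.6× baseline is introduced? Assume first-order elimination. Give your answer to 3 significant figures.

19.9 mg/L

CYP2C9: 0.23 × 2.6 = 0.598
CYP2E1: 0.4 (unchanged)
Other: 0.37 (unchanged)
New clearance relative to baseline: 0.598 + 0.4 + 0.37 = 1.368.
With dosing unchanged, steady-state concentration scales as 1/CL: 27.2 / 1.368 = 19.9 mg/L.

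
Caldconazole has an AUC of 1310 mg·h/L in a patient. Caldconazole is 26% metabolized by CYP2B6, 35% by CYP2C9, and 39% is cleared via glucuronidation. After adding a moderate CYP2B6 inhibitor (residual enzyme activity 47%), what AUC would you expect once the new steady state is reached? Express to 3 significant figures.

CYP2B6: 0.26 × 0.47 = 0.1222
CYP2C9: 0.35 (unchanged)
Other: 0.39 (unchanged)
New clearance relative to baseline: 0.1222 + 0.35 + 0.39 = 0.8622.
New AUC = baseline ÷ relative clearance = 1310 / 0.8622 = 1.52 × 10³ mg·h/L.

1.52 × 10³ mg·h/L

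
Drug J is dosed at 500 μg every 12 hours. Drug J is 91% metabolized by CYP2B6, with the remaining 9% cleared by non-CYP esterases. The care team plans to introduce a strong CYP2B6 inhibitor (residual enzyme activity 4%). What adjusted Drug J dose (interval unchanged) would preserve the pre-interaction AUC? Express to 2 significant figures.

CYP2B6: 0.91 × 0.04 = 0.0364
Other: 0.09 (unchanged)
CL_new/CL_old = 0.0364 + 0.09 = 0.1264.
Exposure is unchanged when dose changes in proportion to clearance. New dose = 500 μg × 0.1264 = 63 μg.

63 μg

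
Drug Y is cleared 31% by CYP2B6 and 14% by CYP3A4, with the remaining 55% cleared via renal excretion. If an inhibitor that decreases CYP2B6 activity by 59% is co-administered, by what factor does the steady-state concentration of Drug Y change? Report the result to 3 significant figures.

The CYP2B6 pathway (31% of clearance) is reduced to 0.41× activity: 0.31 × 0.41 = 0.1271.
CYP3A4 (14%) and the residual 55% are unaffected.
CL_new/CL_old = 0.1271 + 0.14 + 0.55 = 0.8171.
Since steady-state concentration ∝ 1/CL, the ratio is 1 / 0.8171 = 1.22.

1.22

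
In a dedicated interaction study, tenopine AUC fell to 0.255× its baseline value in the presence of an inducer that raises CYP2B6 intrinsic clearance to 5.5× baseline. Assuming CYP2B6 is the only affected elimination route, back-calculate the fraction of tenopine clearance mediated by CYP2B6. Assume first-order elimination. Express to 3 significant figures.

0.649

CL'/CL = 1 / 0.255 = 3.922
5.5·fm + (1 − fm) = 3.922
fm = (3.922 − 1) / (5.5 − 1) = 0.649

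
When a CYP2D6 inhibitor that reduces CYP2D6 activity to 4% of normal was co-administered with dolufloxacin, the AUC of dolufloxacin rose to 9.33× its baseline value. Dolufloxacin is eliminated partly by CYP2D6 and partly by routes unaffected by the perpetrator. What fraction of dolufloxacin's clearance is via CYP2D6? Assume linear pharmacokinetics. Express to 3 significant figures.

0.930

Let x = fm,CYP2D6. Because AUC ∝ 1/CL, relative clearance fell to 1/9.33 = 0.1072.
Only the CYP2D6 route changed, so 0.1072 = x·0.04 + (1 − x), giving x = 0.930.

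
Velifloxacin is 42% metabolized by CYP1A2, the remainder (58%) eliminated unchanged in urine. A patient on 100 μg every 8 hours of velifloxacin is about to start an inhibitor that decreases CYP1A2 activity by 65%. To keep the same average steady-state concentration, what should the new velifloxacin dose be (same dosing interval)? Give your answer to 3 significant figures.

CYP1A2: 0.42 × 0.35 = 0.147
Other: 0.58 (unchanged)
Relative clearance = 0.147 + 0.58 = 0.727.
To maintain the same steady-state level, dose must scale with clearance: new dose = 100 × 0.727 = 72.7 μg.

72.7 μg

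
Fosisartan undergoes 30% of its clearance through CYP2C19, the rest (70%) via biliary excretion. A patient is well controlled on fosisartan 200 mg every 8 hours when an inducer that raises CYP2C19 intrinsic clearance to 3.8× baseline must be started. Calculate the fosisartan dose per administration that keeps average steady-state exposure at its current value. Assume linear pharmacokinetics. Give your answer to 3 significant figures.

368 mg

The CYP2C19 pathway (30% of clearance) is boosted to 3.8× activity: 0.3 × 3.8 = 1.14.
Non-CYP routes (70%) are unchanged.
CL_new/CL_old = 1.14 + 0.7 = 1.84.
Css,avg = (dose rate)/CL, so holding Css fixed requires dose ∝ CL: 200 × 1.84 = 368 mg.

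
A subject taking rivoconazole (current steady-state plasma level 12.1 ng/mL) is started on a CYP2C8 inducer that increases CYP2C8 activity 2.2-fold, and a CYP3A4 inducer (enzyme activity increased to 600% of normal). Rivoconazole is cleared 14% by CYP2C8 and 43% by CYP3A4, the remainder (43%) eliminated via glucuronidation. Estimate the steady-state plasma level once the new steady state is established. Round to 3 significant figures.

The CYP2C8 pathway (14% of clearance) rises to 2.2× activity: 0.14 × 2.2 = 0.308.
The CYP3A4 pathway (43% of clearance) increases to 6× activity: 0.43 × 6 = 2.58.
Non-CYP routes (43%) are unchanged.
CL_new/CL_old = 0.308 + 2.58 + 0.43 = 3.318.
Steady-state plasma level ∝ 1/CL: new value = 12.1 / 3.318 = 3.65 ng/mL.

3.65 ng/mL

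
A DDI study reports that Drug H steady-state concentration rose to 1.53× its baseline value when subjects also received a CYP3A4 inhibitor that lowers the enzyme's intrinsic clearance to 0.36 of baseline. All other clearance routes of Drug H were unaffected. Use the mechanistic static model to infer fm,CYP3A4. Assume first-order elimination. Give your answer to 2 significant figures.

CL'/CL = 1 / 1.53 = 0.6536
0.36·fm + (1 − fm) = 0.6536
fm = (0.6536 − 1) / (0.36 − 1) = 0.54

0.54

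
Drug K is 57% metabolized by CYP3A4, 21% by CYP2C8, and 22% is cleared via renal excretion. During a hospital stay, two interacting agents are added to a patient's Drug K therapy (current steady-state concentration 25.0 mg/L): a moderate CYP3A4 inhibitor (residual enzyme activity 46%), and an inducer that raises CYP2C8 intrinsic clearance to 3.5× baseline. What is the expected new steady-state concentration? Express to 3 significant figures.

20.5 mg/L

The CYP3A4 pathway (57% of clearance) is reduced to 0.46× activity: 0.57 × 0.46 = 0.2622.
The CYP2C8 pathway (21% of clearance) is boosted to 3.5× activity: 0.21 × 3.5 = 0.735.
Non-CYP routes (22%) are unchanged.
Relative clearance = 0.2622 + 0.735 + 0.22 = 1.2172.
New steady-state concentration = 25.0 / 1.2172 = 20.5 mg/L (concentration scales inversely with clearance).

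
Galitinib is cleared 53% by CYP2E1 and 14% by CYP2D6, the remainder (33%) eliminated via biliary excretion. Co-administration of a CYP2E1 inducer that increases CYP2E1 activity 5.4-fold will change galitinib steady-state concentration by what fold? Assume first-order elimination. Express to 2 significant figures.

CYP2E1: 0.53 × 5.4 = 2.862
CYP2D6: 0.14 (unchanged)
Other: 0.33 (unchanged)
Relative clearance = 2.862 + 0.14 + 0.33 = 3.332.
Since steady-state concentration ∝ 1/CL, the ratio is 1 / 3.332 = 0.30.

0.30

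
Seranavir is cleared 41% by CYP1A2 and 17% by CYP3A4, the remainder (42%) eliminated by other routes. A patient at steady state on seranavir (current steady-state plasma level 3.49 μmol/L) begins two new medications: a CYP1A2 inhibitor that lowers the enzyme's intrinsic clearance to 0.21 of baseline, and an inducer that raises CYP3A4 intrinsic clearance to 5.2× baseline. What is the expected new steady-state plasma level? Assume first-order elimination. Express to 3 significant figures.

2.51 μmol/L

The CYP1A2 pathway (41% of clearance) falls to 0.21× activity: 0.41 × 0.21 = 0.0861.
The CYP3A4 pathway (17% of clearance) is boosted to 5.2× activity: 0.17 × 5.2 = 0.884.
The remaining 42% of clearance is unaffected.
CL_new/CL_old = 0.0861 + 0.884 + 0.42 = 1.3901.
New steady-state plasma level = 3.49 / 1.3901 = 2.51 μmol/L (concentration scales inversely with clearance).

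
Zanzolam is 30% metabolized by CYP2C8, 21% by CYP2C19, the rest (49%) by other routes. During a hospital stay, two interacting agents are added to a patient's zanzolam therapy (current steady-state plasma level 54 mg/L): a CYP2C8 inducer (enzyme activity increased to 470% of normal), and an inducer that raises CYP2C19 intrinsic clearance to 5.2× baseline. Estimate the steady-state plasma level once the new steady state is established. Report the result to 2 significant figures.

The CYP2C8 pathway (30% of clearance) increases to 4.7× activity: 0.3 × 4.7 = 1.41.
The CYP2C19 pathway (21% of clearance) is boosted to 5.2× activity: 0.21 × 5.2 = 1.092.
Non-CYP routes (49%) are unchanged.
New clearance relative to baseline: 1.41 + 1.092 + 0.49 = 2.992.
Dividing the baseline by the relative clearance: 54 / 2.992 = 18 mg/L.

18 mg/L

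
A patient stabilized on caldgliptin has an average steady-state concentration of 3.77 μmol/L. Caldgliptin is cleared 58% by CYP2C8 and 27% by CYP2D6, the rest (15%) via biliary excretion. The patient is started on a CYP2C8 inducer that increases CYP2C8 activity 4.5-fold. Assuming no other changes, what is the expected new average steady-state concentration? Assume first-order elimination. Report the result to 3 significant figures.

The CYP2C8 pathway (58% of clearance) increases to 4.5× activity: 0.58 × 4.5 = 2.61.
CYP2D6 (27%) and the residual 15% are unaffected.
Relative clearance = 2.61 + 0.27 + 0.15 = 3.03.
With dosing unchanged, average steady-state concentration scales as 1/CL: 3.77 / 3.03 = 1.24 μmol/L.

1.24 μmol/L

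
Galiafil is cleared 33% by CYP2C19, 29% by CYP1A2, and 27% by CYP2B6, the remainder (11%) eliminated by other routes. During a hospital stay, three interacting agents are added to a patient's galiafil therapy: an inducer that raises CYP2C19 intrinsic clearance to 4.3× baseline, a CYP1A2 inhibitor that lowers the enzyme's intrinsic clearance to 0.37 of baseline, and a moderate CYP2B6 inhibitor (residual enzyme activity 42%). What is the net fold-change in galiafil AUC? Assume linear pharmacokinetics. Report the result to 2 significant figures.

CYP2C19: 0.33 × 4.3 = 1.419
CYP1A2: 0.29 × 0.37 = 0.1073
CYP2B6: 0.27 × 0.42 = 0.1134
Other: 0.11 (unchanged)
Relative clearance = 1.419 + 0.1073 + 0.1134 + 0.11 = 1.7497.
Because AUC varies inversely with clearance, the combined effect is 1 / 1.7497 = 0.57.

0.57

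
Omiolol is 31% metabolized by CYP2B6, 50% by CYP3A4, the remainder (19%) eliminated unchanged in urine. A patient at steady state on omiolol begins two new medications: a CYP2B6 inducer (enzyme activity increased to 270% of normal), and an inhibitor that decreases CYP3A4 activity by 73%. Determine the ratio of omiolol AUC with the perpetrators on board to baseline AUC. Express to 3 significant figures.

0.861

CYP2B6: 0.31 × 2.7 = 0.837
CYP3A4: 0.5 × 0.27 = 0.135
Other: 0.19 (unchanged)
CL_new/CL_old = 0.837 + 0.135 + 0.19 = 1.162.
AUC ∝ 1/CL: fold-change = 1 / 1.162 = 0.861.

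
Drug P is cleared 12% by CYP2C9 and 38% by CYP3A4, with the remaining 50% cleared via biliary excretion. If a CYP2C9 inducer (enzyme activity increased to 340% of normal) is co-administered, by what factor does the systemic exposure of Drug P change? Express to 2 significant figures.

The CYP2C9 pathway (12% of clearance) rises to 3.4× activity: 0.12 × 3.4 = 0.408.
CYP3A4 (38%) and the residual 50% are unaffected.
CL_new/CL_old = 0.408 + 0.38 + 0.5 = 1.288.
Since systemic exposure ∝ 1/CL, the ratio is 1 / 1.288 = 0.78.

0.78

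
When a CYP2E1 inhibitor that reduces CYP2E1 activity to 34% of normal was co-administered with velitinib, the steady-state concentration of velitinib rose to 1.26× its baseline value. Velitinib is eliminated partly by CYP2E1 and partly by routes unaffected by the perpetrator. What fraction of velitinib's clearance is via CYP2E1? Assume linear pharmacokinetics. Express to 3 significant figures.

CL'/CL = 1 / 1.26 = 0.7937
0.34·fm + (1 − fm) = 0.7937
fm = (0.7937 − 1) / (0.34 − 1) = 0.313

0.313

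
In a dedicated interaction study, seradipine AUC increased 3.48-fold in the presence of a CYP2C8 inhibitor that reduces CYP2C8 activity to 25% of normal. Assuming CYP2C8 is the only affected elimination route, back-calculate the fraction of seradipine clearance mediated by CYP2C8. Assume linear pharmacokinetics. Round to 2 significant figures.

0.95

Let fm be the CYP2C8 fraction. New clearance relative to baseline = fm × 0.25 + (1 − fm).
AUC ratio = 1 / (new CL fraction), so new CL fraction = 1 / 3.48 = 0.2874.
fm × 0.25 + 1 − fm = 0.2874  ⇒  fm × (0.25 − 1) = −0.7126  ⇒  fm = 0.95.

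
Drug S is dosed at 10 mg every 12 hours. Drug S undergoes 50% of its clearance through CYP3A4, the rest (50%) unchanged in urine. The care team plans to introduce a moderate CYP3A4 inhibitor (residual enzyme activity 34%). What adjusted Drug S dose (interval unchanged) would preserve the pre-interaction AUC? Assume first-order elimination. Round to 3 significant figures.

The CYP3A4 pathway (50% of clearance) drops to 0.34× activity: 0.5 × 0.34 = 0.17.
Non-CYP routes (50%) are unchanged.
New clearance relative to baseline: 0.17 + 0.5 = 0.67.
Exposure is unchanged when dose changes in proportion to clearance. New dose = 10 mg × 0.67 = 6.70 mg.

6.70 mg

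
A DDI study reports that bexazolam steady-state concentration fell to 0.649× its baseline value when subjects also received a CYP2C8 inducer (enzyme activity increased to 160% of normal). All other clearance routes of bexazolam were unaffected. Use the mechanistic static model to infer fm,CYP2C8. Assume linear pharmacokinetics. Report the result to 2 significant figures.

0.90

CL'/CL = 1 / 0.649 = 1.541
1.6·fm + (1 − fm) = 1.541
fm = (1.541 − 1) / (1.6 − 1) = 0.90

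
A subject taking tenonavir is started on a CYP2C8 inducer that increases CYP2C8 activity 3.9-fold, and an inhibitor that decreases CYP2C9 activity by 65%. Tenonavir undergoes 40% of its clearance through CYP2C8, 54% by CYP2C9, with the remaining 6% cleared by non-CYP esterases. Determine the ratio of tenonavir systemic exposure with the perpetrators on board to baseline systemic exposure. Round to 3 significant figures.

The CYP2C8 pathway (40% of clearance) rises to 3.9× activity: 0.4 × 3.9 = 1.56.
The CYP2C9 pathway (54% of clearance) falls to 0.35× activity: 0.54 × 0.35 = 0.189.
Non-CYP routes (6%) are unchanged.
CL_new/CL_old = 1.56 + 0.189 + 0.06 = 1.809.
Net systemic exposure ratio = 1 / 1.809 = 0.553.

0.553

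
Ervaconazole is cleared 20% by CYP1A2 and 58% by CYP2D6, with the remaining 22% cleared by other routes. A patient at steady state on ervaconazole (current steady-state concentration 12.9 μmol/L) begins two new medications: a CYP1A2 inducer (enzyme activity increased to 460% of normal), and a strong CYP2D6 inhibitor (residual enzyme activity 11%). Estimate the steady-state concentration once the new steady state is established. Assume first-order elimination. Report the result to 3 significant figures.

10.7 μmol/L

The CYP1A2 pathway (20% of clearance) rises to 4.6× activity: 0.2 × 4.6 = 0.92.
The CYP2D6 pathway (58% of clearance) is reduced to 0.11× activity: 0.58 × 0.11 = 0.0638.
Non-CYP routes (22%) are unchanged.
CL_new/CL_old = 0.92 + 0.0638 + 0.22 = 1.2038.
Steady-state concentration ∝ 1/CL: new value = 12.9 / 1.2038 = 10.7 μmol/L.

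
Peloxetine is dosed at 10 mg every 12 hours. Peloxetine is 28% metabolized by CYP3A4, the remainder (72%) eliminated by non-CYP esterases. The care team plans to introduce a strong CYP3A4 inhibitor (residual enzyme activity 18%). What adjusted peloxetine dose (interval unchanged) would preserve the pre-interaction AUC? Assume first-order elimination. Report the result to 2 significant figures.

The CYP3A4 pathway (28% of clearance) drops to 0.18× activity: 0.28 × 0.18 = 0.0504.
Non-CYP routes (72%) are unchanged.
Relative clearance = 0.0504 + 0.72 = 0.7704.
Exposure is unchanged when dose changes in proportion to clearance. New dose = 10 mg × 0.7704 = 7.7 mg.

7.7 mg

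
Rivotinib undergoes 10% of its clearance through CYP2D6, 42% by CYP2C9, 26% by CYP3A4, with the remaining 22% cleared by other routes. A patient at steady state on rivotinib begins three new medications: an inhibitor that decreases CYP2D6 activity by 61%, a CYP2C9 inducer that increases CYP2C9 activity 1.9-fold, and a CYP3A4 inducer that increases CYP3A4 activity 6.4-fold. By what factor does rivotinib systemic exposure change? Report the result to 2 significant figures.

0.37

The CYP2D6 pathway (10% of clearance) falls to 0.39× activity: 0.1 × 0.39 = 0.039.
The CYP2C9 pathway (42% of clearance) is boosted to 1.9× activity: 0.42 × 1.9 = 0.798.
The CYP3A4 pathway (26% of clearance) is boosted to 6.4× activity: 0.26 × 6.4 = 1.664.
The remaining 22% of clearance is unaffected.
Relative clearance = 0.039 + 0.798 + 1.664 + 0.22 = 2.721.
Systemic exposure ∝ 1/CL: fold-change = 1 / 2.721 = 0.37.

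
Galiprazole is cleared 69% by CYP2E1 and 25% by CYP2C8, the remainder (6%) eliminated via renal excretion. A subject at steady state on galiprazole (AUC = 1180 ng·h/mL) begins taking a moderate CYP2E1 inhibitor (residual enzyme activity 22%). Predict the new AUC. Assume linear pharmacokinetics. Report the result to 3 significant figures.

The CYP2E1 pathway (69% of clearance) drops to 0.22× activity: 0.69 × 0.22 = 0.1518.
CYP2C8 (25%) and the residual 6% are unaffected.
Relative clearance = 0.1518 + 0.25 + 0.06 = 0.4618.
With dosing unchanged, AUC scales as 1/CL: 1180 / 0.4618 = 2.56 × 10³ ng·h/mL.

2.56 × 10³ ng·h/mL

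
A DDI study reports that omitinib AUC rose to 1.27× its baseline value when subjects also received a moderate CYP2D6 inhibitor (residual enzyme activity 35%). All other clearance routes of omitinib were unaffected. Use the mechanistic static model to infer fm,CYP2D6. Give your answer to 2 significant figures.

Call the CYP2D6 fraction fm. After the interaction, CL_new/CL_old = fm × 0.35 + (1 − fm).
AUC ratio = 1 / (new CL fraction), so new CL fraction = 1 / 1.27 = 0.7874.
fm × 0.35 + 1 − fm = 0.7874  ⇒  fm × (0.35 − 1) = −0.2126  ⇒  fm = 0.33.

0.33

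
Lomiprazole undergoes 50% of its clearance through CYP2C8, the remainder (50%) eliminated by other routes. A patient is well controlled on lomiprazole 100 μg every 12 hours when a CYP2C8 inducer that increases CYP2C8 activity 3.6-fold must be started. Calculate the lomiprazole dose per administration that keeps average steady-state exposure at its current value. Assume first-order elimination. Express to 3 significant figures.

The CYP2C8 pathway (50% of clearance) rises to 3.6× activity: 0.5 × 3.6 = 1.8.
The remaining 50% of clearance is unaffected.
Relative clearance = 1.8 + 0.5 = 2.3.
Css,avg = (dose rate)/CL, so holding Css fixed requires dose ∝ CL: 100 × 2.3 = 230 μg.

230 μg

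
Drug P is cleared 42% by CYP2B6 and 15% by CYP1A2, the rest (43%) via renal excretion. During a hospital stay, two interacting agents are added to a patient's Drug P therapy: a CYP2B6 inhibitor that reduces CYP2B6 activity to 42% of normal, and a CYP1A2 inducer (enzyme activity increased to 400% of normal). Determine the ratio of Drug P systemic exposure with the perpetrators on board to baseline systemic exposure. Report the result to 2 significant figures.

CYP2B6: 0.42 × 0.42 = 0.1764
CYP1A2: 0.15 × 4 = 0.6
Other: 0.43 (unchanged)
Relative clearance = 0.1764 + 0.6 + 0.43 = 1.2064.
Net systemic exposure ratio = 1 / 1.2064 = 0.83.

0.83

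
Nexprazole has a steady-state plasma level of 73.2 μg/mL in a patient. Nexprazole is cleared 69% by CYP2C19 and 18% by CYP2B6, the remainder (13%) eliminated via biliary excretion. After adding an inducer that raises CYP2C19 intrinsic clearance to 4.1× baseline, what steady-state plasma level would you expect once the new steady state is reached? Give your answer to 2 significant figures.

23 μg/mL

The CYP2C19 pathway (69% of clearance) increases to 4.1× activity: 0.69 × 4.1 = 2.829.
CYP2B6 (18%) and the residual 13% are unaffected.
Relative clearance = 2.829 + 0.18 + 0.13 = 3.139.
New steady-state plasma level = baseline ÷ relative clearance = 73.2 / 3.139 = 23 μg/mL.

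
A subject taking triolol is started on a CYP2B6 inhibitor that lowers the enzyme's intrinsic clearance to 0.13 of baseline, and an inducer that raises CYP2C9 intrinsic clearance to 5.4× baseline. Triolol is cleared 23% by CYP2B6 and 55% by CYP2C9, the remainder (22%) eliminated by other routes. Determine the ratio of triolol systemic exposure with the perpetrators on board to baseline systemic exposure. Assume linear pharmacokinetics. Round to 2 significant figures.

The CYP2B6 pathway (23% of clearance) falls to 0.13× activity: 0.23 × 0.13 = 0.0299.
The CYP2C9 pathway (55% of clearance) increases to 5.4× activity: 0.55 × 5.4 = 2.97.
Non-CYP routes (22%) are unchanged.
CL_new/CL_old = 0.0299 + 2.97 + 0.22 = 3.2199.
Systemic exposure ∝ 1/CL: fold-change = 1 / 3.2199 = 0.31.

0.31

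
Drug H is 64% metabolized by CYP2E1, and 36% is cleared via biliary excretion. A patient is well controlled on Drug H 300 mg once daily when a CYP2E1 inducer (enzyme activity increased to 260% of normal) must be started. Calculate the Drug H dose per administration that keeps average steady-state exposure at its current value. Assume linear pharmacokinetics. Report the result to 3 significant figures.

CYP2E1: 0.64 × 2.6 = 1.664
Other: 0.36 (unchanged)
New clearance relative to baseline: 1.664 + 0.36 = 2.024.
Css,avg = (dose rate)/CL, so holding Css fixed requires dose ∝ CL: 300 × 2.024 = 607 mg.

607 mg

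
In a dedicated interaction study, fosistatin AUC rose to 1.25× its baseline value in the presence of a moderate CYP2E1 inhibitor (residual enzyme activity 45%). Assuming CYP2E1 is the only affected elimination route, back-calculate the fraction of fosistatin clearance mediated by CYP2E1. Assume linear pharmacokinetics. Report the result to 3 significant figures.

0.364

Let x = fm,CYP2E1. Because AUC ∝ 1/CL, relative clearance fell to 1/1.25 = 0.8.
Only the CYP2E1 route changed, so 0.8 = x·0.45 + (1 − x), giving x = 0.364.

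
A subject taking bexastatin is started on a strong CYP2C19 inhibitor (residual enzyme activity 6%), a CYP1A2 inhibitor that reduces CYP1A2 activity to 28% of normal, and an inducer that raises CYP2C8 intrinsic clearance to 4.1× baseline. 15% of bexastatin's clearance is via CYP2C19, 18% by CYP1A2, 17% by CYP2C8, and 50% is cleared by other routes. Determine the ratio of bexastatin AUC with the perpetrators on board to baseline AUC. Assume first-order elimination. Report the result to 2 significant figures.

0.80

CYP2C19: 0.15 × 0.06 = 0.009
CYP1A2: 0.18 × 0.28 = 0.0504
CYP2C8: 0.17 × 4.1 = 0.697
Other: 0.5 (unchanged)
New clearance relative to baseline: 0.009 + 0.0504 + 0.697 + 0.5 = 1.2564.
Because AUC varies inversely with clearance, the combined effect is 1 / 1.2564 = 0.80.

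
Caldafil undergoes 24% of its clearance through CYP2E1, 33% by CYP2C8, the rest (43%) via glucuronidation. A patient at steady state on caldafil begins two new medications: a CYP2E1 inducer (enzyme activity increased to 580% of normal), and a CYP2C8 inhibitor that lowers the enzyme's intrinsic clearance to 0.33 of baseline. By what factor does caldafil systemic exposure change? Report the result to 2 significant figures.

0.52

The CYP2E1 pathway (24% of clearance) rises to 5.8× activity: 0.24 × 5.8 = 1.392.
The CYP2C8 pathway (33% of clearance) drops to 0.33× activity: 0.33 × 0.33 = 0.1089.
Non-CYP routes (43%) are unchanged.
CL_new/CL_old = 1.392 + 0.1089 + 0.43 = 1.9309.
Systemic exposure ∝ 1/CL: fold-change = 1 / 1.9309 = 0.52.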